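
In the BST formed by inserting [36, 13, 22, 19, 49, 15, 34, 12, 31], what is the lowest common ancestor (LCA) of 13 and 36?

Tree insertion order: [36, 13, 22, 19, 49, 15, 34, 12, 31]
Tree (level-order array): [36, 13, 49, 12, 22, None, None, None, None, 19, 34, 15, None, 31]
In a BST, the LCA of p=13, q=36 is the first node v on the
root-to-leaf path with p <= v <= q (go left if both < v, right if both > v).
Walk from root:
  at 36: 13 <= 36 <= 36, this is the LCA
LCA = 36


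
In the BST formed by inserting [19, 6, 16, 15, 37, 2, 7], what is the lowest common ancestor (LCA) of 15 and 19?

Tree insertion order: [19, 6, 16, 15, 37, 2, 7]
Tree (level-order array): [19, 6, 37, 2, 16, None, None, None, None, 15, None, 7]
In a BST, the LCA of p=15, q=19 is the first node v on the
root-to-leaf path with p <= v <= q (go left if both < v, right if both > v).
Walk from root:
  at 19: 15 <= 19 <= 19, this is the LCA
LCA = 19


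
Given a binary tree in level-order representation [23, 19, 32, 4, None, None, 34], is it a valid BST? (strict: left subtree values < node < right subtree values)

Level-order array: [23, 19, 32, 4, None, None, 34]
Validate using subtree bounds (lo, hi): at each node, require lo < value < hi,
then recurse left with hi=value and right with lo=value.
Preorder trace (stopping at first violation):
  at node 23 with bounds (-inf, +inf): OK
  at node 19 with bounds (-inf, 23): OK
  at node 4 with bounds (-inf, 19): OK
  at node 32 with bounds (23, +inf): OK
  at node 34 with bounds (32, +inf): OK
No violation found at any node.
Result: Valid BST


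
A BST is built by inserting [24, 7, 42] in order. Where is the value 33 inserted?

Starting tree (level order): [24, 7, 42]
Insertion path: 24 -> 42
Result: insert 33 as left child of 42
Final tree (level order): [24, 7, 42, None, None, 33]


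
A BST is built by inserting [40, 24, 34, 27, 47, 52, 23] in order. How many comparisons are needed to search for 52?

Search path for 52: 40 -> 47 -> 52
Found: True
Comparisons: 3


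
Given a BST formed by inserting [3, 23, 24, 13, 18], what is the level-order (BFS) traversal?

Tree insertion order: [3, 23, 24, 13, 18]
Tree (level-order array): [3, None, 23, 13, 24, None, 18]
BFS from the root, enqueuing left then right child of each popped node:
  queue [3] -> pop 3, enqueue [23], visited so far: [3]
  queue [23] -> pop 23, enqueue [13, 24], visited so far: [3, 23]
  queue [13, 24] -> pop 13, enqueue [18], visited so far: [3, 23, 13]
  queue [24, 18] -> pop 24, enqueue [none], visited so far: [3, 23, 13, 24]
  queue [18] -> pop 18, enqueue [none], visited so far: [3, 23, 13, 24, 18]
Result: [3, 23, 13, 24, 18]


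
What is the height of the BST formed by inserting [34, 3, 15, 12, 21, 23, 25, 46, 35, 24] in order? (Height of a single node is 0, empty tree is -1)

Insertion order: [34, 3, 15, 12, 21, 23, 25, 46, 35, 24]
Tree (level-order array): [34, 3, 46, None, 15, 35, None, 12, 21, None, None, None, None, None, 23, None, 25, 24]
Compute height bottom-up (empty subtree = -1):
  height(12) = 1 + max(-1, -1) = 0
  height(24) = 1 + max(-1, -1) = 0
  height(25) = 1 + max(0, -1) = 1
  height(23) = 1 + max(-1, 1) = 2
  height(21) = 1 + max(-1, 2) = 3
  height(15) = 1 + max(0, 3) = 4
  height(3) = 1 + max(-1, 4) = 5
  height(35) = 1 + max(-1, -1) = 0
  height(46) = 1 + max(0, -1) = 1
  height(34) = 1 + max(5, 1) = 6
Height = 6


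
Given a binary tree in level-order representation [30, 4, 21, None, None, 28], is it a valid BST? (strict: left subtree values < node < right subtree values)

Level-order array: [30, 4, 21, None, None, 28]
Validate using subtree bounds (lo, hi): at each node, require lo < value < hi,
then recurse left with hi=value and right with lo=value.
Preorder trace (stopping at first violation):
  at node 30 with bounds (-inf, +inf): OK
  at node 4 with bounds (-inf, 30): OK
  at node 21 with bounds (30, +inf): VIOLATION
Node 21 violates its bound: not (30 < 21 < +inf).
Result: Not a valid BST


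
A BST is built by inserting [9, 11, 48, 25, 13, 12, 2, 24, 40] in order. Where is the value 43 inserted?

Starting tree (level order): [9, 2, 11, None, None, None, 48, 25, None, 13, 40, 12, 24]
Insertion path: 9 -> 11 -> 48 -> 25 -> 40
Result: insert 43 as right child of 40
Final tree (level order): [9, 2, 11, None, None, None, 48, 25, None, 13, 40, 12, 24, None, 43]


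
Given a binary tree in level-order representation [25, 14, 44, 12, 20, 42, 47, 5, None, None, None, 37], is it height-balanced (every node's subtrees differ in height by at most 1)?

Tree (level-order array): [25, 14, 44, 12, 20, 42, 47, 5, None, None, None, 37]
Definition: a tree is height-balanced if, at every node, |h(left) - h(right)| <= 1 (empty subtree has height -1).
Bottom-up per-node check:
  node 5: h_left=-1, h_right=-1, diff=0 [OK], height=0
  node 12: h_left=0, h_right=-1, diff=1 [OK], height=1
  node 20: h_left=-1, h_right=-1, diff=0 [OK], height=0
  node 14: h_left=1, h_right=0, diff=1 [OK], height=2
  node 37: h_left=-1, h_right=-1, diff=0 [OK], height=0
  node 42: h_left=0, h_right=-1, diff=1 [OK], height=1
  node 47: h_left=-1, h_right=-1, diff=0 [OK], height=0
  node 44: h_left=1, h_right=0, diff=1 [OK], height=2
  node 25: h_left=2, h_right=2, diff=0 [OK], height=3
All nodes satisfy the balance condition.
Result: Balanced


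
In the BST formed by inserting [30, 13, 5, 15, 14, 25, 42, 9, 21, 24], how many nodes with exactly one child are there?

Tree built from: [30, 13, 5, 15, 14, 25, 42, 9, 21, 24]
Tree (level-order array): [30, 13, 42, 5, 15, None, None, None, 9, 14, 25, None, None, None, None, 21, None, None, 24]
Rule: These are nodes with exactly 1 non-null child.
Per-node child counts:
  node 30: 2 child(ren)
  node 13: 2 child(ren)
  node 5: 1 child(ren)
  node 9: 0 child(ren)
  node 15: 2 child(ren)
  node 14: 0 child(ren)
  node 25: 1 child(ren)
  node 21: 1 child(ren)
  node 24: 0 child(ren)
  node 42: 0 child(ren)
Matching nodes: [5, 25, 21]
Count of nodes with exactly one child: 3


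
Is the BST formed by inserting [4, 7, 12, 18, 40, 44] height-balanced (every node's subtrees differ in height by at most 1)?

Tree (level-order array): [4, None, 7, None, 12, None, 18, None, 40, None, 44]
Definition: a tree is height-balanced if, at every node, |h(left) - h(right)| <= 1 (empty subtree has height -1).
Bottom-up per-node check:
  node 44: h_left=-1, h_right=-1, diff=0 [OK], height=0
  node 40: h_left=-1, h_right=0, diff=1 [OK], height=1
  node 18: h_left=-1, h_right=1, diff=2 [FAIL (|-1-1|=2 > 1)], height=2
  node 12: h_left=-1, h_right=2, diff=3 [FAIL (|-1-2|=3 > 1)], height=3
  node 7: h_left=-1, h_right=3, diff=4 [FAIL (|-1-3|=4 > 1)], height=4
  node 4: h_left=-1, h_right=4, diff=5 [FAIL (|-1-4|=5 > 1)], height=5
Node 18 violates the condition: |-1 - 1| = 2 > 1.
Result: Not balanced


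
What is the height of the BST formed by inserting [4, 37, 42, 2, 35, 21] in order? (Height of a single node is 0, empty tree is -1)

Insertion order: [4, 37, 42, 2, 35, 21]
Tree (level-order array): [4, 2, 37, None, None, 35, 42, 21]
Compute height bottom-up (empty subtree = -1):
  height(2) = 1 + max(-1, -1) = 0
  height(21) = 1 + max(-1, -1) = 0
  height(35) = 1 + max(0, -1) = 1
  height(42) = 1 + max(-1, -1) = 0
  height(37) = 1 + max(1, 0) = 2
  height(4) = 1 + max(0, 2) = 3
Height = 3


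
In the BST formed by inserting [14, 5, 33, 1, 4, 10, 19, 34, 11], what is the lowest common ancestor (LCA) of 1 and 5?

Tree insertion order: [14, 5, 33, 1, 4, 10, 19, 34, 11]
Tree (level-order array): [14, 5, 33, 1, 10, 19, 34, None, 4, None, 11]
In a BST, the LCA of p=1, q=5 is the first node v on the
root-to-leaf path with p <= v <= q (go left if both < v, right if both > v).
Walk from root:
  at 14: both 1 and 5 < 14, go left
  at 5: 1 <= 5 <= 5, this is the LCA
LCA = 5


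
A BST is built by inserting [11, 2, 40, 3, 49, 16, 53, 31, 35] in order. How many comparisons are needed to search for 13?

Search path for 13: 11 -> 40 -> 16
Found: False
Comparisons: 3


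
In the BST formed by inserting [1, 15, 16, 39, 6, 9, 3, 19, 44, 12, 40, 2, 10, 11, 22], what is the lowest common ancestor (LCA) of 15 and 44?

Tree insertion order: [1, 15, 16, 39, 6, 9, 3, 19, 44, 12, 40, 2, 10, 11, 22]
Tree (level-order array): [1, None, 15, 6, 16, 3, 9, None, 39, 2, None, None, 12, 19, 44, None, None, 10, None, None, 22, 40, None, None, 11]
In a BST, the LCA of p=15, q=44 is the first node v on the
root-to-leaf path with p <= v <= q (go left if both < v, right if both > v).
Walk from root:
  at 1: both 15 and 44 > 1, go right
  at 15: 15 <= 15 <= 44, this is the LCA
LCA = 15


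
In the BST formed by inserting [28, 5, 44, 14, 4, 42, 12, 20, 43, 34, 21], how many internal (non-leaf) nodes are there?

Tree built from: [28, 5, 44, 14, 4, 42, 12, 20, 43, 34, 21]
Tree (level-order array): [28, 5, 44, 4, 14, 42, None, None, None, 12, 20, 34, 43, None, None, None, 21]
Rule: An internal node has at least one child.
Per-node child counts:
  node 28: 2 child(ren)
  node 5: 2 child(ren)
  node 4: 0 child(ren)
  node 14: 2 child(ren)
  node 12: 0 child(ren)
  node 20: 1 child(ren)
  node 21: 0 child(ren)
  node 44: 1 child(ren)
  node 42: 2 child(ren)
  node 34: 0 child(ren)
  node 43: 0 child(ren)
Matching nodes: [28, 5, 14, 20, 44, 42]
Count of internal (non-leaf) nodes: 6


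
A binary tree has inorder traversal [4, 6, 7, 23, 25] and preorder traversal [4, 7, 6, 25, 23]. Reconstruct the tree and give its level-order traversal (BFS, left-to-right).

Inorder:  [4, 6, 7, 23, 25]
Preorder: [4, 7, 6, 25, 23]
Algorithm: preorder visits root first, so consume preorder in order;
for each root, split the current inorder slice at that value into
left-subtree inorder and right-subtree inorder, then recurse.
Recursive splits:
  root=4; inorder splits into left=[], right=[6, 7, 23, 25]
  root=7; inorder splits into left=[6], right=[23, 25]
  root=6; inorder splits into left=[], right=[]
  root=25; inorder splits into left=[23], right=[]
  root=23; inorder splits into left=[], right=[]
Reconstructed level-order: [4, 7, 6, 25, 23]


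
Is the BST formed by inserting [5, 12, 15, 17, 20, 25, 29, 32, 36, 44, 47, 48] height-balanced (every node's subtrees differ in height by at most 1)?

Tree (level-order array): [5, None, 12, None, 15, None, 17, None, 20, None, 25, None, 29, None, 32, None, 36, None, 44, None, 47, None, 48]
Definition: a tree is height-balanced if, at every node, |h(left) - h(right)| <= 1 (empty subtree has height -1).
Bottom-up per-node check:
  node 48: h_left=-1, h_right=-1, diff=0 [OK], height=0
  node 47: h_left=-1, h_right=0, diff=1 [OK], height=1
  node 44: h_left=-1, h_right=1, diff=2 [FAIL (|-1-1|=2 > 1)], height=2
  node 36: h_left=-1, h_right=2, diff=3 [FAIL (|-1-2|=3 > 1)], height=3
  node 32: h_left=-1, h_right=3, diff=4 [FAIL (|-1-3|=4 > 1)], height=4
  node 29: h_left=-1, h_right=4, diff=5 [FAIL (|-1-4|=5 > 1)], height=5
  node 25: h_left=-1, h_right=5, diff=6 [FAIL (|-1-5|=6 > 1)], height=6
  node 20: h_left=-1, h_right=6, diff=7 [FAIL (|-1-6|=7 > 1)], height=7
  node 17: h_left=-1, h_right=7, diff=8 [FAIL (|-1-7|=8 > 1)], height=8
  node 15: h_left=-1, h_right=8, diff=9 [FAIL (|-1-8|=9 > 1)], height=9
  node 12: h_left=-1, h_right=9, diff=10 [FAIL (|-1-9|=10 > 1)], height=10
  node 5: h_left=-1, h_right=10, diff=11 [FAIL (|-1-10|=11 > 1)], height=11
Node 44 violates the condition: |-1 - 1| = 2 > 1.
Result: Not balanced


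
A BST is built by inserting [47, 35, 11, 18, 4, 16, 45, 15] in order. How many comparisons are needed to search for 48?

Search path for 48: 47
Found: False
Comparisons: 1


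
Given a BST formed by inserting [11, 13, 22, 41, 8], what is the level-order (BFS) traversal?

Tree insertion order: [11, 13, 22, 41, 8]
Tree (level-order array): [11, 8, 13, None, None, None, 22, None, 41]
BFS from the root, enqueuing left then right child of each popped node:
  queue [11] -> pop 11, enqueue [8, 13], visited so far: [11]
  queue [8, 13] -> pop 8, enqueue [none], visited so far: [11, 8]
  queue [13] -> pop 13, enqueue [22], visited so far: [11, 8, 13]
  queue [22] -> pop 22, enqueue [41], visited so far: [11, 8, 13, 22]
  queue [41] -> pop 41, enqueue [none], visited so far: [11, 8, 13, 22, 41]
Result: [11, 8, 13, 22, 41]


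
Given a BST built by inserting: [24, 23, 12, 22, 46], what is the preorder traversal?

Tree insertion order: [24, 23, 12, 22, 46]
Tree (level-order array): [24, 23, 46, 12, None, None, None, None, 22]
Preorder traversal: [24, 23, 12, 22, 46]


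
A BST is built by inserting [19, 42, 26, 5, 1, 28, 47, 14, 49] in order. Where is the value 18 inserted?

Starting tree (level order): [19, 5, 42, 1, 14, 26, 47, None, None, None, None, None, 28, None, 49]
Insertion path: 19 -> 5 -> 14
Result: insert 18 as right child of 14
Final tree (level order): [19, 5, 42, 1, 14, 26, 47, None, None, None, 18, None, 28, None, 49]


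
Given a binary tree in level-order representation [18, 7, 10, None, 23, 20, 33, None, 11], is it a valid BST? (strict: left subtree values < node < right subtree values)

Level-order array: [18, 7, 10, None, 23, 20, 33, None, 11]
Validate using subtree bounds (lo, hi): at each node, require lo < value < hi,
then recurse left with hi=value and right with lo=value.
Preorder trace (stopping at first violation):
  at node 18 with bounds (-inf, +inf): OK
  at node 7 with bounds (-inf, 18): OK
  at node 23 with bounds (7, 18): VIOLATION
Node 23 violates its bound: not (7 < 23 < 18).
Result: Not a valid BST


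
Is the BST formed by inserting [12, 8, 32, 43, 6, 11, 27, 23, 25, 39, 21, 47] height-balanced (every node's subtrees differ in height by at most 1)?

Tree (level-order array): [12, 8, 32, 6, 11, 27, 43, None, None, None, None, 23, None, 39, 47, 21, 25]
Definition: a tree is height-balanced if, at every node, |h(left) - h(right)| <= 1 (empty subtree has height -1).
Bottom-up per-node check:
  node 6: h_left=-1, h_right=-1, diff=0 [OK], height=0
  node 11: h_left=-1, h_right=-1, diff=0 [OK], height=0
  node 8: h_left=0, h_right=0, diff=0 [OK], height=1
  node 21: h_left=-1, h_right=-1, diff=0 [OK], height=0
  node 25: h_left=-1, h_right=-1, diff=0 [OK], height=0
  node 23: h_left=0, h_right=0, diff=0 [OK], height=1
  node 27: h_left=1, h_right=-1, diff=2 [FAIL (|1--1|=2 > 1)], height=2
  node 39: h_left=-1, h_right=-1, diff=0 [OK], height=0
  node 47: h_left=-1, h_right=-1, diff=0 [OK], height=0
  node 43: h_left=0, h_right=0, diff=0 [OK], height=1
  node 32: h_left=2, h_right=1, diff=1 [OK], height=3
  node 12: h_left=1, h_right=3, diff=2 [FAIL (|1-3|=2 > 1)], height=4
Node 27 violates the condition: |1 - -1| = 2 > 1.
Result: Not balanced


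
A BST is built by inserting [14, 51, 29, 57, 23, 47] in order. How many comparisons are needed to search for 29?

Search path for 29: 14 -> 51 -> 29
Found: True
Comparisons: 3


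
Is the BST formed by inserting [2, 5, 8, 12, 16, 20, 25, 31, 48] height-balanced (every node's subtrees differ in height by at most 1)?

Tree (level-order array): [2, None, 5, None, 8, None, 12, None, 16, None, 20, None, 25, None, 31, None, 48]
Definition: a tree is height-balanced if, at every node, |h(left) - h(right)| <= 1 (empty subtree has height -1).
Bottom-up per-node check:
  node 48: h_left=-1, h_right=-1, diff=0 [OK], height=0
  node 31: h_left=-1, h_right=0, diff=1 [OK], height=1
  node 25: h_left=-1, h_right=1, diff=2 [FAIL (|-1-1|=2 > 1)], height=2
  node 20: h_left=-1, h_right=2, diff=3 [FAIL (|-1-2|=3 > 1)], height=3
  node 16: h_left=-1, h_right=3, diff=4 [FAIL (|-1-3|=4 > 1)], height=4
  node 12: h_left=-1, h_right=4, diff=5 [FAIL (|-1-4|=5 > 1)], height=5
  node 8: h_left=-1, h_right=5, diff=6 [FAIL (|-1-5|=6 > 1)], height=6
  node 5: h_left=-1, h_right=6, diff=7 [FAIL (|-1-6|=7 > 1)], height=7
  node 2: h_left=-1, h_right=7, diff=8 [FAIL (|-1-7|=8 > 1)], height=8
Node 25 violates the condition: |-1 - 1| = 2 > 1.
Result: Not balanced


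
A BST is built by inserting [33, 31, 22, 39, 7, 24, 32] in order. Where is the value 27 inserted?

Starting tree (level order): [33, 31, 39, 22, 32, None, None, 7, 24]
Insertion path: 33 -> 31 -> 22 -> 24
Result: insert 27 as right child of 24
Final tree (level order): [33, 31, 39, 22, 32, None, None, 7, 24, None, None, None, None, None, 27]


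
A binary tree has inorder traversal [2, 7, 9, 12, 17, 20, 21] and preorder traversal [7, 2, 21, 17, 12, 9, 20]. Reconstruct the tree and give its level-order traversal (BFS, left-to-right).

Inorder:  [2, 7, 9, 12, 17, 20, 21]
Preorder: [7, 2, 21, 17, 12, 9, 20]
Algorithm: preorder visits root first, so consume preorder in order;
for each root, split the current inorder slice at that value into
left-subtree inorder and right-subtree inorder, then recurse.
Recursive splits:
  root=7; inorder splits into left=[2], right=[9, 12, 17, 20, 21]
  root=2; inorder splits into left=[], right=[]
  root=21; inorder splits into left=[9, 12, 17, 20], right=[]
  root=17; inorder splits into left=[9, 12], right=[20]
  root=12; inorder splits into left=[9], right=[]
  root=9; inorder splits into left=[], right=[]
  root=20; inorder splits into left=[], right=[]
Reconstructed level-order: [7, 2, 21, 17, 12, 20, 9]


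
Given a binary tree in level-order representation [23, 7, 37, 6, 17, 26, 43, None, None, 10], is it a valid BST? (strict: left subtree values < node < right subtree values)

Level-order array: [23, 7, 37, 6, 17, 26, 43, None, None, 10]
Validate using subtree bounds (lo, hi): at each node, require lo < value < hi,
then recurse left with hi=value and right with lo=value.
Preorder trace (stopping at first violation):
  at node 23 with bounds (-inf, +inf): OK
  at node 7 with bounds (-inf, 23): OK
  at node 6 with bounds (-inf, 7): OK
  at node 17 with bounds (7, 23): OK
  at node 10 with bounds (7, 17): OK
  at node 37 with bounds (23, +inf): OK
  at node 26 with bounds (23, 37): OK
  at node 43 with bounds (37, +inf): OK
No violation found at any node.
Result: Valid BST


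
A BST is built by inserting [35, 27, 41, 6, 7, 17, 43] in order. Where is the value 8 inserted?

Starting tree (level order): [35, 27, 41, 6, None, None, 43, None, 7, None, None, None, 17]
Insertion path: 35 -> 27 -> 6 -> 7 -> 17
Result: insert 8 as left child of 17
Final tree (level order): [35, 27, 41, 6, None, None, 43, None, 7, None, None, None, 17, 8]


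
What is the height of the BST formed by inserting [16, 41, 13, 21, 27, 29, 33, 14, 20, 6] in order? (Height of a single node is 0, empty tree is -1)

Insertion order: [16, 41, 13, 21, 27, 29, 33, 14, 20, 6]
Tree (level-order array): [16, 13, 41, 6, 14, 21, None, None, None, None, None, 20, 27, None, None, None, 29, None, 33]
Compute height bottom-up (empty subtree = -1):
  height(6) = 1 + max(-1, -1) = 0
  height(14) = 1 + max(-1, -1) = 0
  height(13) = 1 + max(0, 0) = 1
  height(20) = 1 + max(-1, -1) = 0
  height(33) = 1 + max(-1, -1) = 0
  height(29) = 1 + max(-1, 0) = 1
  height(27) = 1 + max(-1, 1) = 2
  height(21) = 1 + max(0, 2) = 3
  height(41) = 1 + max(3, -1) = 4
  height(16) = 1 + max(1, 4) = 5
Height = 5


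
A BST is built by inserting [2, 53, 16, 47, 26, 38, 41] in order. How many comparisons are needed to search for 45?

Search path for 45: 2 -> 53 -> 16 -> 47 -> 26 -> 38 -> 41
Found: False
Comparisons: 7


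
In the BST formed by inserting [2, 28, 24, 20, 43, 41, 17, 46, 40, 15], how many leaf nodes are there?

Tree built from: [2, 28, 24, 20, 43, 41, 17, 46, 40, 15]
Tree (level-order array): [2, None, 28, 24, 43, 20, None, 41, 46, 17, None, 40, None, None, None, 15]
Rule: A leaf has 0 children.
Per-node child counts:
  node 2: 1 child(ren)
  node 28: 2 child(ren)
  node 24: 1 child(ren)
  node 20: 1 child(ren)
  node 17: 1 child(ren)
  node 15: 0 child(ren)
  node 43: 2 child(ren)
  node 41: 1 child(ren)
  node 40: 0 child(ren)
  node 46: 0 child(ren)
Matching nodes: [15, 40, 46]
Count of leaf nodes: 3


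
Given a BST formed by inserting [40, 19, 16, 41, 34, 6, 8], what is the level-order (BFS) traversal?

Tree insertion order: [40, 19, 16, 41, 34, 6, 8]
Tree (level-order array): [40, 19, 41, 16, 34, None, None, 6, None, None, None, None, 8]
BFS from the root, enqueuing left then right child of each popped node:
  queue [40] -> pop 40, enqueue [19, 41], visited so far: [40]
  queue [19, 41] -> pop 19, enqueue [16, 34], visited so far: [40, 19]
  queue [41, 16, 34] -> pop 41, enqueue [none], visited so far: [40, 19, 41]
  queue [16, 34] -> pop 16, enqueue [6], visited so far: [40, 19, 41, 16]
  queue [34, 6] -> pop 34, enqueue [none], visited so far: [40, 19, 41, 16, 34]
  queue [6] -> pop 6, enqueue [8], visited so far: [40, 19, 41, 16, 34, 6]
  queue [8] -> pop 8, enqueue [none], visited so far: [40, 19, 41, 16, 34, 6, 8]
Result: [40, 19, 41, 16, 34, 6, 8]


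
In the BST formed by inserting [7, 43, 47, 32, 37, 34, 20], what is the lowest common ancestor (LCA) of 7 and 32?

Tree insertion order: [7, 43, 47, 32, 37, 34, 20]
Tree (level-order array): [7, None, 43, 32, 47, 20, 37, None, None, None, None, 34]
In a BST, the LCA of p=7, q=32 is the first node v on the
root-to-leaf path with p <= v <= q (go left if both < v, right if both > v).
Walk from root:
  at 7: 7 <= 7 <= 32, this is the LCA
LCA = 7


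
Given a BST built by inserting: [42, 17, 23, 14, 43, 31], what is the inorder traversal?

Tree insertion order: [42, 17, 23, 14, 43, 31]
Tree (level-order array): [42, 17, 43, 14, 23, None, None, None, None, None, 31]
Inorder traversal: [14, 17, 23, 31, 42, 43]


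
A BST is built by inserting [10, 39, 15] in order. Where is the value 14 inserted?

Starting tree (level order): [10, None, 39, 15]
Insertion path: 10 -> 39 -> 15
Result: insert 14 as left child of 15
Final tree (level order): [10, None, 39, 15, None, 14]


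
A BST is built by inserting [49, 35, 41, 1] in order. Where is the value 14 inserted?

Starting tree (level order): [49, 35, None, 1, 41]
Insertion path: 49 -> 35 -> 1
Result: insert 14 as right child of 1
Final tree (level order): [49, 35, None, 1, 41, None, 14]


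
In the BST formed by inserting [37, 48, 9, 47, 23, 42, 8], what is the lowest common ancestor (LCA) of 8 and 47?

Tree insertion order: [37, 48, 9, 47, 23, 42, 8]
Tree (level-order array): [37, 9, 48, 8, 23, 47, None, None, None, None, None, 42]
In a BST, the LCA of p=8, q=47 is the first node v on the
root-to-leaf path with p <= v <= q (go left if both < v, right if both > v).
Walk from root:
  at 37: 8 <= 37 <= 47, this is the LCA
LCA = 37


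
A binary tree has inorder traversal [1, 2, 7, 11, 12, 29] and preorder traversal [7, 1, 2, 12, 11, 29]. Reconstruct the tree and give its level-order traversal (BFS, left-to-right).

Inorder:  [1, 2, 7, 11, 12, 29]
Preorder: [7, 1, 2, 12, 11, 29]
Algorithm: preorder visits root first, so consume preorder in order;
for each root, split the current inorder slice at that value into
left-subtree inorder and right-subtree inorder, then recurse.
Recursive splits:
  root=7; inorder splits into left=[1, 2], right=[11, 12, 29]
  root=1; inorder splits into left=[], right=[2]
  root=2; inorder splits into left=[], right=[]
  root=12; inorder splits into left=[11], right=[29]
  root=11; inorder splits into left=[], right=[]
  root=29; inorder splits into left=[], right=[]
Reconstructed level-order: [7, 1, 12, 2, 11, 29]


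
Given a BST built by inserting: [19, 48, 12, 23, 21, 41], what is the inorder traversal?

Tree insertion order: [19, 48, 12, 23, 21, 41]
Tree (level-order array): [19, 12, 48, None, None, 23, None, 21, 41]
Inorder traversal: [12, 19, 21, 23, 41, 48]


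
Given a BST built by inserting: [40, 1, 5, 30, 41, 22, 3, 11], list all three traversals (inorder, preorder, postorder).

Tree insertion order: [40, 1, 5, 30, 41, 22, 3, 11]
Tree (level-order array): [40, 1, 41, None, 5, None, None, 3, 30, None, None, 22, None, 11]
Inorder (L, root, R): [1, 3, 5, 11, 22, 30, 40, 41]
Preorder (root, L, R): [40, 1, 5, 3, 30, 22, 11, 41]
Postorder (L, R, root): [3, 11, 22, 30, 5, 1, 41, 40]


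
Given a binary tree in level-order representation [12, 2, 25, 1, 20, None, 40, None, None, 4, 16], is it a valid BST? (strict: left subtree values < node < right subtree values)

Level-order array: [12, 2, 25, 1, 20, None, 40, None, None, 4, 16]
Validate using subtree bounds (lo, hi): at each node, require lo < value < hi,
then recurse left with hi=value and right with lo=value.
Preorder trace (stopping at first violation):
  at node 12 with bounds (-inf, +inf): OK
  at node 2 with bounds (-inf, 12): OK
  at node 1 with bounds (-inf, 2): OK
  at node 20 with bounds (2, 12): VIOLATION
Node 20 violates its bound: not (2 < 20 < 12).
Result: Not a valid BST


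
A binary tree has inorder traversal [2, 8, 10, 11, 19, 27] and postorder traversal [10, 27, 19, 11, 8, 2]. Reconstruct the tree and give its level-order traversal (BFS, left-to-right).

Inorder:   [2, 8, 10, 11, 19, 27]
Postorder: [10, 27, 19, 11, 8, 2]
Algorithm: postorder visits root last, so walk postorder right-to-left;
each value is the root of the current inorder slice — split it at that
value, recurse on the right subtree first, then the left.
Recursive splits:
  root=2; inorder splits into left=[], right=[8, 10, 11, 19, 27]
  root=8; inorder splits into left=[], right=[10, 11, 19, 27]
  root=11; inorder splits into left=[10], right=[19, 27]
  root=19; inorder splits into left=[], right=[27]
  root=27; inorder splits into left=[], right=[]
  root=10; inorder splits into left=[], right=[]
Reconstructed level-order: [2, 8, 11, 10, 19, 27]


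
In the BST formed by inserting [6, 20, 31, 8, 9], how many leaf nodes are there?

Tree built from: [6, 20, 31, 8, 9]
Tree (level-order array): [6, None, 20, 8, 31, None, 9]
Rule: A leaf has 0 children.
Per-node child counts:
  node 6: 1 child(ren)
  node 20: 2 child(ren)
  node 8: 1 child(ren)
  node 9: 0 child(ren)
  node 31: 0 child(ren)
Matching nodes: [9, 31]
Count of leaf nodes: 2


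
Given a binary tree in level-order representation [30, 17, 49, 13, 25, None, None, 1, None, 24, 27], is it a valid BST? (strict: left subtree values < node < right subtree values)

Level-order array: [30, 17, 49, 13, 25, None, None, 1, None, 24, 27]
Validate using subtree bounds (lo, hi): at each node, require lo < value < hi,
then recurse left with hi=value and right with lo=value.
Preorder trace (stopping at first violation):
  at node 30 with bounds (-inf, +inf): OK
  at node 17 with bounds (-inf, 30): OK
  at node 13 with bounds (-inf, 17): OK
  at node 1 with bounds (-inf, 13): OK
  at node 25 with bounds (17, 30): OK
  at node 24 with bounds (17, 25): OK
  at node 27 with bounds (25, 30): OK
  at node 49 with bounds (30, +inf): OK
No violation found at any node.
Result: Valid BST


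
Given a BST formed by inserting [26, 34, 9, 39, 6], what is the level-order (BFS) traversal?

Tree insertion order: [26, 34, 9, 39, 6]
Tree (level-order array): [26, 9, 34, 6, None, None, 39]
BFS from the root, enqueuing left then right child of each popped node:
  queue [26] -> pop 26, enqueue [9, 34], visited so far: [26]
  queue [9, 34] -> pop 9, enqueue [6], visited so far: [26, 9]
  queue [34, 6] -> pop 34, enqueue [39], visited so far: [26, 9, 34]
  queue [6, 39] -> pop 6, enqueue [none], visited so far: [26, 9, 34, 6]
  queue [39] -> pop 39, enqueue [none], visited so far: [26, 9, 34, 6, 39]
Result: [26, 9, 34, 6, 39]


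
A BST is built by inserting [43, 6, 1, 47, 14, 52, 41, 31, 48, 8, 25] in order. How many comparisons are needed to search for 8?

Search path for 8: 43 -> 6 -> 14 -> 8
Found: True
Comparisons: 4


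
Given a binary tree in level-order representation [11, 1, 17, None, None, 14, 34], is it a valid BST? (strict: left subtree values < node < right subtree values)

Level-order array: [11, 1, 17, None, None, 14, 34]
Validate using subtree bounds (lo, hi): at each node, require lo < value < hi,
then recurse left with hi=value and right with lo=value.
Preorder trace (stopping at first violation):
  at node 11 with bounds (-inf, +inf): OK
  at node 1 with bounds (-inf, 11): OK
  at node 17 with bounds (11, +inf): OK
  at node 14 with bounds (11, 17): OK
  at node 34 with bounds (17, +inf): OK
No violation found at any node.
Result: Valid BST


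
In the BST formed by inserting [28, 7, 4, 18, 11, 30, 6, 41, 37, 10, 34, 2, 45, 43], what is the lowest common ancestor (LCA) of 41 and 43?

Tree insertion order: [28, 7, 4, 18, 11, 30, 6, 41, 37, 10, 34, 2, 45, 43]
Tree (level-order array): [28, 7, 30, 4, 18, None, 41, 2, 6, 11, None, 37, 45, None, None, None, None, 10, None, 34, None, 43]
In a BST, the LCA of p=41, q=43 is the first node v on the
root-to-leaf path with p <= v <= q (go left if both < v, right if both > v).
Walk from root:
  at 28: both 41 and 43 > 28, go right
  at 30: both 41 and 43 > 30, go right
  at 41: 41 <= 41 <= 43, this is the LCA
LCA = 41


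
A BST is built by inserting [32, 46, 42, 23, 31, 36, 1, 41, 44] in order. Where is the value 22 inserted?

Starting tree (level order): [32, 23, 46, 1, 31, 42, None, None, None, None, None, 36, 44, None, 41]
Insertion path: 32 -> 23 -> 1
Result: insert 22 as right child of 1
Final tree (level order): [32, 23, 46, 1, 31, 42, None, None, 22, None, None, 36, 44, None, None, None, 41]


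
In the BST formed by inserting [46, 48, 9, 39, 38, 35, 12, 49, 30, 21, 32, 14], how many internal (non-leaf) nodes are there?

Tree built from: [46, 48, 9, 39, 38, 35, 12, 49, 30, 21, 32, 14]
Tree (level-order array): [46, 9, 48, None, 39, None, 49, 38, None, None, None, 35, None, 12, None, None, 30, 21, 32, 14]
Rule: An internal node has at least one child.
Per-node child counts:
  node 46: 2 child(ren)
  node 9: 1 child(ren)
  node 39: 1 child(ren)
  node 38: 1 child(ren)
  node 35: 1 child(ren)
  node 12: 1 child(ren)
  node 30: 2 child(ren)
  node 21: 1 child(ren)
  node 14: 0 child(ren)
  node 32: 0 child(ren)
  node 48: 1 child(ren)
  node 49: 0 child(ren)
Matching nodes: [46, 9, 39, 38, 35, 12, 30, 21, 48]
Count of internal (non-leaf) nodes: 9


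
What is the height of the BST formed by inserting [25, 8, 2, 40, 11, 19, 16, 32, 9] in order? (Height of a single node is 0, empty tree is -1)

Insertion order: [25, 8, 2, 40, 11, 19, 16, 32, 9]
Tree (level-order array): [25, 8, 40, 2, 11, 32, None, None, None, 9, 19, None, None, None, None, 16]
Compute height bottom-up (empty subtree = -1):
  height(2) = 1 + max(-1, -1) = 0
  height(9) = 1 + max(-1, -1) = 0
  height(16) = 1 + max(-1, -1) = 0
  height(19) = 1 + max(0, -1) = 1
  height(11) = 1 + max(0, 1) = 2
  height(8) = 1 + max(0, 2) = 3
  height(32) = 1 + max(-1, -1) = 0
  height(40) = 1 + max(0, -1) = 1
  height(25) = 1 + max(3, 1) = 4
Height = 4


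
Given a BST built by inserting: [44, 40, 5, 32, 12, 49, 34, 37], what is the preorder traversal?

Tree insertion order: [44, 40, 5, 32, 12, 49, 34, 37]
Tree (level-order array): [44, 40, 49, 5, None, None, None, None, 32, 12, 34, None, None, None, 37]
Preorder traversal: [44, 40, 5, 32, 12, 34, 37, 49]


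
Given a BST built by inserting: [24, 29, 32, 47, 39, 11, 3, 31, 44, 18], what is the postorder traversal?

Tree insertion order: [24, 29, 32, 47, 39, 11, 3, 31, 44, 18]
Tree (level-order array): [24, 11, 29, 3, 18, None, 32, None, None, None, None, 31, 47, None, None, 39, None, None, 44]
Postorder traversal: [3, 18, 11, 31, 44, 39, 47, 32, 29, 24]


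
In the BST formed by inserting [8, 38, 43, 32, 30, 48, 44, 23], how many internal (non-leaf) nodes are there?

Tree built from: [8, 38, 43, 32, 30, 48, 44, 23]
Tree (level-order array): [8, None, 38, 32, 43, 30, None, None, 48, 23, None, 44]
Rule: An internal node has at least one child.
Per-node child counts:
  node 8: 1 child(ren)
  node 38: 2 child(ren)
  node 32: 1 child(ren)
  node 30: 1 child(ren)
  node 23: 0 child(ren)
  node 43: 1 child(ren)
  node 48: 1 child(ren)
  node 44: 0 child(ren)
Matching nodes: [8, 38, 32, 30, 43, 48]
Count of internal (non-leaf) nodes: 6


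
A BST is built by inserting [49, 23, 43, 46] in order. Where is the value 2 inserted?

Starting tree (level order): [49, 23, None, None, 43, None, 46]
Insertion path: 49 -> 23
Result: insert 2 as left child of 23
Final tree (level order): [49, 23, None, 2, 43, None, None, None, 46]


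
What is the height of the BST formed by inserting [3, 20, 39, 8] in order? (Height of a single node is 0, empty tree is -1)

Insertion order: [3, 20, 39, 8]
Tree (level-order array): [3, None, 20, 8, 39]
Compute height bottom-up (empty subtree = -1):
  height(8) = 1 + max(-1, -1) = 0
  height(39) = 1 + max(-1, -1) = 0
  height(20) = 1 + max(0, 0) = 1
  height(3) = 1 + max(-1, 1) = 2
Height = 2


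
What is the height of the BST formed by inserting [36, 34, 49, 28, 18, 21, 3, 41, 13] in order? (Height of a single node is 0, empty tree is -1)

Insertion order: [36, 34, 49, 28, 18, 21, 3, 41, 13]
Tree (level-order array): [36, 34, 49, 28, None, 41, None, 18, None, None, None, 3, 21, None, 13]
Compute height bottom-up (empty subtree = -1):
  height(13) = 1 + max(-1, -1) = 0
  height(3) = 1 + max(-1, 0) = 1
  height(21) = 1 + max(-1, -1) = 0
  height(18) = 1 + max(1, 0) = 2
  height(28) = 1 + max(2, -1) = 3
  height(34) = 1 + max(3, -1) = 4
  height(41) = 1 + max(-1, -1) = 0
  height(49) = 1 + max(0, -1) = 1
  height(36) = 1 + max(4, 1) = 5
Height = 5


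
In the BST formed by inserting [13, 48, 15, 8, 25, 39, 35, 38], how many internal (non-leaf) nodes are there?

Tree built from: [13, 48, 15, 8, 25, 39, 35, 38]
Tree (level-order array): [13, 8, 48, None, None, 15, None, None, 25, None, 39, 35, None, None, 38]
Rule: An internal node has at least one child.
Per-node child counts:
  node 13: 2 child(ren)
  node 8: 0 child(ren)
  node 48: 1 child(ren)
  node 15: 1 child(ren)
  node 25: 1 child(ren)
  node 39: 1 child(ren)
  node 35: 1 child(ren)
  node 38: 0 child(ren)
Matching nodes: [13, 48, 15, 25, 39, 35]
Count of internal (non-leaf) nodes: 6


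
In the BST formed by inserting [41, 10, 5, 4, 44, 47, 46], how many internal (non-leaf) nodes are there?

Tree built from: [41, 10, 5, 4, 44, 47, 46]
Tree (level-order array): [41, 10, 44, 5, None, None, 47, 4, None, 46]
Rule: An internal node has at least one child.
Per-node child counts:
  node 41: 2 child(ren)
  node 10: 1 child(ren)
  node 5: 1 child(ren)
  node 4: 0 child(ren)
  node 44: 1 child(ren)
  node 47: 1 child(ren)
  node 46: 0 child(ren)
Matching nodes: [41, 10, 5, 44, 47]
Count of internal (non-leaf) nodes: 5


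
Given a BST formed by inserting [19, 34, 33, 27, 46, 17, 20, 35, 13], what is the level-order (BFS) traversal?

Tree insertion order: [19, 34, 33, 27, 46, 17, 20, 35, 13]
Tree (level-order array): [19, 17, 34, 13, None, 33, 46, None, None, 27, None, 35, None, 20]
BFS from the root, enqueuing left then right child of each popped node:
  queue [19] -> pop 19, enqueue [17, 34], visited so far: [19]
  queue [17, 34] -> pop 17, enqueue [13], visited so far: [19, 17]
  queue [34, 13] -> pop 34, enqueue [33, 46], visited so far: [19, 17, 34]
  queue [13, 33, 46] -> pop 13, enqueue [none], visited so far: [19, 17, 34, 13]
  queue [33, 46] -> pop 33, enqueue [27], visited so far: [19, 17, 34, 13, 33]
  queue [46, 27] -> pop 46, enqueue [35], visited so far: [19, 17, 34, 13, 33, 46]
  queue [27, 35] -> pop 27, enqueue [20], visited so far: [19, 17, 34, 13, 33, 46, 27]
  queue [35, 20] -> pop 35, enqueue [none], visited so far: [19, 17, 34, 13, 33, 46, 27, 35]
  queue [20] -> pop 20, enqueue [none], visited so far: [19, 17, 34, 13, 33, 46, 27, 35, 20]
Result: [19, 17, 34, 13, 33, 46, 27, 35, 20]


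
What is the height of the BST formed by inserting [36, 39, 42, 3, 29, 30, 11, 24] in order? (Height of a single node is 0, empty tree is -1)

Insertion order: [36, 39, 42, 3, 29, 30, 11, 24]
Tree (level-order array): [36, 3, 39, None, 29, None, 42, 11, 30, None, None, None, 24]
Compute height bottom-up (empty subtree = -1):
  height(24) = 1 + max(-1, -1) = 0
  height(11) = 1 + max(-1, 0) = 1
  height(30) = 1 + max(-1, -1) = 0
  height(29) = 1 + max(1, 0) = 2
  height(3) = 1 + max(-1, 2) = 3
  height(42) = 1 + max(-1, -1) = 0
  height(39) = 1 + max(-1, 0) = 1
  height(36) = 1 + max(3, 1) = 4
Height = 4


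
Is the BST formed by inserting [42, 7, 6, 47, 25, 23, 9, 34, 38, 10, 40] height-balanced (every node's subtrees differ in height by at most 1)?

Tree (level-order array): [42, 7, 47, 6, 25, None, None, None, None, 23, 34, 9, None, None, 38, None, 10, None, 40]
Definition: a tree is height-balanced if, at every node, |h(left) - h(right)| <= 1 (empty subtree has height -1).
Bottom-up per-node check:
  node 6: h_left=-1, h_right=-1, diff=0 [OK], height=0
  node 10: h_left=-1, h_right=-1, diff=0 [OK], height=0
  node 9: h_left=-1, h_right=0, diff=1 [OK], height=1
  node 23: h_left=1, h_right=-1, diff=2 [FAIL (|1--1|=2 > 1)], height=2
  node 40: h_left=-1, h_right=-1, diff=0 [OK], height=0
  node 38: h_left=-1, h_right=0, diff=1 [OK], height=1
  node 34: h_left=-1, h_right=1, diff=2 [FAIL (|-1-1|=2 > 1)], height=2
  node 25: h_left=2, h_right=2, diff=0 [OK], height=3
  node 7: h_left=0, h_right=3, diff=3 [FAIL (|0-3|=3 > 1)], height=4
  node 47: h_left=-1, h_right=-1, diff=0 [OK], height=0
  node 42: h_left=4, h_right=0, diff=4 [FAIL (|4-0|=4 > 1)], height=5
Node 23 violates the condition: |1 - -1| = 2 > 1.
Result: Not balanced


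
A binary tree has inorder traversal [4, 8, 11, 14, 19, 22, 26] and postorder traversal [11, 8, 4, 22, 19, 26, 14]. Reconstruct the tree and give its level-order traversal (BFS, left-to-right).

Inorder:   [4, 8, 11, 14, 19, 22, 26]
Postorder: [11, 8, 4, 22, 19, 26, 14]
Algorithm: postorder visits root last, so walk postorder right-to-left;
each value is the root of the current inorder slice — split it at that
value, recurse on the right subtree first, then the left.
Recursive splits:
  root=14; inorder splits into left=[4, 8, 11], right=[19, 22, 26]
  root=26; inorder splits into left=[19, 22], right=[]
  root=19; inorder splits into left=[], right=[22]
  root=22; inorder splits into left=[], right=[]
  root=4; inorder splits into left=[], right=[8, 11]
  root=8; inorder splits into left=[], right=[11]
  root=11; inorder splits into left=[], right=[]
Reconstructed level-order: [14, 4, 26, 8, 19, 11, 22]


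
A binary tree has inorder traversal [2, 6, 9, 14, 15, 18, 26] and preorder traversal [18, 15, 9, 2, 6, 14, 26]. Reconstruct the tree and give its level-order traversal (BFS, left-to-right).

Inorder:  [2, 6, 9, 14, 15, 18, 26]
Preorder: [18, 15, 9, 2, 6, 14, 26]
Algorithm: preorder visits root first, so consume preorder in order;
for each root, split the current inorder slice at that value into
left-subtree inorder and right-subtree inorder, then recurse.
Recursive splits:
  root=18; inorder splits into left=[2, 6, 9, 14, 15], right=[26]
  root=15; inorder splits into left=[2, 6, 9, 14], right=[]
  root=9; inorder splits into left=[2, 6], right=[14]
  root=2; inorder splits into left=[], right=[6]
  root=6; inorder splits into left=[], right=[]
  root=14; inorder splits into left=[], right=[]
  root=26; inorder splits into left=[], right=[]
Reconstructed level-order: [18, 15, 26, 9, 2, 14, 6]


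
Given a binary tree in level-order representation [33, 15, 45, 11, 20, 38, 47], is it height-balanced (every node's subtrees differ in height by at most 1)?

Tree (level-order array): [33, 15, 45, 11, 20, 38, 47]
Definition: a tree is height-balanced if, at every node, |h(left) - h(right)| <= 1 (empty subtree has height -1).
Bottom-up per-node check:
  node 11: h_left=-1, h_right=-1, diff=0 [OK], height=0
  node 20: h_left=-1, h_right=-1, diff=0 [OK], height=0
  node 15: h_left=0, h_right=0, diff=0 [OK], height=1
  node 38: h_left=-1, h_right=-1, diff=0 [OK], height=0
  node 47: h_left=-1, h_right=-1, diff=0 [OK], height=0
  node 45: h_left=0, h_right=0, diff=0 [OK], height=1
  node 33: h_left=1, h_right=1, diff=0 [OK], height=2
All nodes satisfy the balance condition.
Result: Balanced


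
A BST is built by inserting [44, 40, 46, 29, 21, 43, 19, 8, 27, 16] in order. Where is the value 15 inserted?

Starting tree (level order): [44, 40, 46, 29, 43, None, None, 21, None, None, None, 19, 27, 8, None, None, None, None, 16]
Insertion path: 44 -> 40 -> 29 -> 21 -> 19 -> 8 -> 16
Result: insert 15 as left child of 16
Final tree (level order): [44, 40, 46, 29, 43, None, None, 21, None, None, None, 19, 27, 8, None, None, None, None, 16, 15]
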